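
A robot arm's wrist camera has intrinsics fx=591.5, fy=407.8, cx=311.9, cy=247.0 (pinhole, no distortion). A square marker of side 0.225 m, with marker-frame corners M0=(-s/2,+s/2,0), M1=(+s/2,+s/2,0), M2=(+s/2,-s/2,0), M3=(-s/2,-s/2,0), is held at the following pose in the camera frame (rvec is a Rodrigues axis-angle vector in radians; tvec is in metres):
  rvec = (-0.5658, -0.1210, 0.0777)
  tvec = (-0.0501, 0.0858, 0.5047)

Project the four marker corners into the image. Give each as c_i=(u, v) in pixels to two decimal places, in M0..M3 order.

Intrinsics K: fx=591.5, fy=407.8, cx=311.9, cy=247.0
Marker side s = 0.225 m; corners in marker frame (Z=0):
  M0 = (-0.1125, +0.1125, 0)
  M1 = (+0.1125, +0.1125, 0)
  M2 = (+0.1125, -0.1125, 0)
  M3 = (-0.1125, -0.1125, 0)
rvec = (-0.5658, -0.1210, 0.0777), |rvec| = θ = 0.58379 rad = 33.449°
Rodrigues: sinθ=0.55119, 1−cosθ=0.16562; R = I + sinθ·[k]× + (1−cosθ)·[k]×²:
    [+0.98995 -0.04009 -0.13561]
    [+0.10663 +0.84150 +0.52964]
    [+0.09288 -0.53877 +0.83731]
t = (-0.0501, 0.0858, 0.5047) m
M0: Pc = R·M0+t = (-0.16598, +0.16847, +0.43364); u = 591.5·(-0.16598)/0.43364 + 311.9 = 85.4973, v = 407.8·(+0.16847)/0.43364 + 247.0 = 405.4336
M1: Pc = R·M1+t = (+0.05676, +0.19246, +0.45454); u = 591.5·(+0.05676)/0.45454 + 311.9 = 385.7622, v = 407.8·(+0.19246)/0.45454 + 247.0 = 419.6745
M2: Pc = R·M2+t = (+0.06578, +0.00313, +0.57576); u = 591.5·(+0.06578)/0.57576 + 311.9 = 379.4780, v = 407.8·(+0.00313)/0.57576 + 247.0 = 249.2153
M3: Pc = R·M3+t = (-0.15696, -0.02086, +0.55486); u = 591.5·(-0.15696)/0.55486 + 311.9 = 144.5770, v = 407.8·(-0.02086)/0.55486 + 247.0 = 231.6657

c0=(85.50, 405.43) c1=(385.76, 419.67) c2=(379.48, 249.22) c3=(144.58, 231.67)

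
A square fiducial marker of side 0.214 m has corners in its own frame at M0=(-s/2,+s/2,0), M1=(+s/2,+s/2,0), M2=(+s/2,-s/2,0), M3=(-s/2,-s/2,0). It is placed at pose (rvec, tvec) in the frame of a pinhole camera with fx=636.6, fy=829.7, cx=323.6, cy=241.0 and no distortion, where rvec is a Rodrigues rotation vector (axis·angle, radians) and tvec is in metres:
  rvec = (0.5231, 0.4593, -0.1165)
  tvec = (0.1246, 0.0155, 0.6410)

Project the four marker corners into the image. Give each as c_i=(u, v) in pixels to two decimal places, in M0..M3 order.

Intrinsics K: fx=636.6, fy=829.7, cx=323.6, cy=241.0
Marker side s = 0.214 m; corners in marker frame (Z=0):
  M0 = (-0.1070, +0.1070, 0)
  M1 = (+0.1070, +0.1070, 0)
  M2 = (+0.1070, -0.1070, 0)
  M3 = (-0.1070, -0.1070, 0)
rvec = (0.5231, 0.4593, -0.1165), |rvec| = θ = 0.70581 rad = 40.440°
Rodrigues: sinθ=0.64865, 1−cosθ=0.23891; R = I + sinθ·[k]× + (1−cosθ)·[k]×²:
    [+0.89232 +0.22229 +0.39288]
    [+0.00816 +0.86226 -0.50640]
    [-0.45133 +0.45508 +0.76760]
t = (0.1246, 0.0155, 0.6410) m
M0: Pc = R·M0+t = (+0.05291, +0.10689, +0.73799); u = 636.6·(+0.05291)/0.73799 + 323.6 = 369.2385, v = 829.7·(+0.10689)/0.73799 + 241.0 = 361.1726
M1: Pc = R·M1+t = (+0.24386, +0.10863, +0.64140); u = 636.6·(+0.24386)/0.64140 + 323.6 = 565.6380, v = 829.7·(+0.10863)/0.64140 + 241.0 = 381.5274
M2: Pc = R·M2+t = (+0.19629, -0.07589, +0.54401); u = 636.6·(+0.19629)/0.54401 + 323.6 = 553.3001, v = 829.7·(-0.07589)/0.54401 + 241.0 = 125.2587
M3: Pc = R·M3+t = (+0.00534, -0.07763, +0.64060); u = 636.6·(+0.00534)/0.64060 + 323.6 = 328.9034, v = 829.7·(-0.07763)/0.64060 + 241.0 = 140.4477

c0=(369.24, 361.17) c1=(565.64, 381.53) c2=(553.30, 125.26) c3=(328.90, 140.45)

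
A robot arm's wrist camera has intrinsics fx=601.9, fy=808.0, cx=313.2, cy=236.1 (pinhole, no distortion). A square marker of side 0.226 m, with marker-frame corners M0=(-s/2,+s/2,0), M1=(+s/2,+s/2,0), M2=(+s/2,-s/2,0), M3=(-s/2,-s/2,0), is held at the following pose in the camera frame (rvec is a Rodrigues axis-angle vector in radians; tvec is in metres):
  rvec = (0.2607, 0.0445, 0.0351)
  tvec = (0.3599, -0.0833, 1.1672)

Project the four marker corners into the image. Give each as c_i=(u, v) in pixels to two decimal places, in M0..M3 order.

c0=(435.41, 250.39) c1=(550.26, 256.70) c2=(565.94, 102.20) c3=(445.10, 96.78)

Intrinsics K: fx=601.9, fy=808.0, cx=313.2, cy=236.1
Marker side s = 0.226 m; corners in marker frame (Z=0):
  M0 = (-0.1130, +0.1130, 0)
  M1 = (+0.1130, +0.1130, 0)
  M2 = (+0.1130, -0.1130, 0)
  M3 = (-0.1130, -0.1130, 0)
rvec = (0.2607, 0.0445, 0.0351), |rvec| = θ = 0.26679 rad = 15.286°
Rodrigues: sinθ=0.26364, 1−cosθ=0.03538; R = I + sinθ·[k]× + (1−cosθ)·[k]×²:
    [+0.99840 -0.02892 +0.04852]
    [+0.04045 +0.96561 -0.25684]
    [-0.03943 +0.25839 +0.96523]
t = (0.3599, -0.0833, 1.1672) m
M0: Pc = R·M0+t = (+0.24381, +0.02124, +1.20085); u = 601.9·(+0.24381)/1.20085 + 313.2 = 435.4054, v = 808.0·(+0.02124)/1.20085 + 236.1 = 250.3931
M1: Pc = R·M1+t = (+0.46945, +0.03038, +1.19194); u = 601.9·(+0.46945)/1.19194 + 313.2 = 550.2607, v = 808.0·(+0.03038)/1.19194 + 236.1 = 256.6972
M2: Pc = R·M2+t = (+0.47599, -0.18784, +1.13355); u = 601.9·(+0.47599)/1.13355 + 313.2 = 565.9438, v = 808.0·(-0.18784)/1.13355 + 236.1 = 102.2045
M3: Pc = R·M3+t = (+0.25035, -0.19698, +1.14246); u = 601.9·(+0.25035)/1.14246 + 313.2 = 445.0953, v = 808.0·(-0.19698)/1.14246 + 236.1 = 96.7831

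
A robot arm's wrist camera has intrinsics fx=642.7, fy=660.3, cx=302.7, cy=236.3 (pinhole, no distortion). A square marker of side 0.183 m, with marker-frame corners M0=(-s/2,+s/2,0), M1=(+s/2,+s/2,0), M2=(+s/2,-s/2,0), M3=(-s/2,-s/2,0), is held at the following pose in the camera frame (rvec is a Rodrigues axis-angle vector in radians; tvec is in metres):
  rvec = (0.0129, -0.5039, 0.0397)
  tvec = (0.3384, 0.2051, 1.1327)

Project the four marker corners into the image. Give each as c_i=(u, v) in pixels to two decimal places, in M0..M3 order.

Intrinsics K: fx=642.7, fy=660.3, cx=302.7, cy=236.3
Marker side s = 0.183 m; corners in marker frame (Z=0):
  M0 = (-0.0915, +0.0915, 0)
  M1 = (+0.0915, +0.0915, 0)
  M2 = (+0.0915, -0.0915, 0)
  M3 = (-0.0915, -0.0915, 0)
rvec = (0.0129, -0.5039, 0.0397), |rvec| = θ = 0.50563 rad = 28.970°
Rodrigues: sinθ=0.48436, 1−cosθ=0.12513; R = I + sinθ·[k]× + (1−cosθ)·[k]×²:
    [+0.87495 -0.04121 -0.48245]
    [+0.03485 +0.99915 -0.02215]
    [+0.48295 +0.00257 +0.87564]
t = (0.3384, 0.2051, 1.1327) m
M0: Pc = R·M0+t = (+0.25457, +0.29333, +1.08874); u = 642.7·(+0.25457)/1.08874 + 302.7 = 452.9765, v = 660.3·(+0.29333)/1.08874 + 236.3 = 414.2003
M1: Pc = R·M1+t = (+0.41469, +0.29971, +1.17712); u = 642.7·(+0.41469)/1.17712 + 302.7 = 529.1157, v = 660.3·(+0.29971)/1.17712 + 236.3 = 404.4206
M2: Pc = R·M2+t = (+0.42223, +0.11687, +1.17666); u = 642.7·(+0.42223)/1.17666 + 302.7 = 533.3254, v = 660.3·(+0.11687)/1.17666 + 236.3 = 301.8817
M3: Pc = R·M3+t = (+0.26211, +0.11049, +1.08828); u = 642.7·(+0.26211)/1.08828 + 302.7 = 457.4952, v = 660.3·(+0.11049)/1.08828 + 236.3 = 303.3383

c0=(452.98, 414.20) c1=(529.12, 404.42) c2=(533.33, 301.88) c3=(457.50, 303.34)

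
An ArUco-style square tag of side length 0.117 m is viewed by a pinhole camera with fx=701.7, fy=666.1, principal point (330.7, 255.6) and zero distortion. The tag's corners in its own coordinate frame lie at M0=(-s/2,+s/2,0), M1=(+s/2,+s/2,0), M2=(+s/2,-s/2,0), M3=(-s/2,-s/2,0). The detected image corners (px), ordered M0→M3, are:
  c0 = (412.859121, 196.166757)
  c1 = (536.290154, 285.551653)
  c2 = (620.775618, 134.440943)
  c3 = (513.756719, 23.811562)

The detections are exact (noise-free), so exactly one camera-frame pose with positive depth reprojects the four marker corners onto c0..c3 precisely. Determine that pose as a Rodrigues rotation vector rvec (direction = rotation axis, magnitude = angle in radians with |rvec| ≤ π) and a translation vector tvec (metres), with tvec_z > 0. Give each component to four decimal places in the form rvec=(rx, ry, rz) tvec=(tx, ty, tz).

rvec=(0.0573, -0.5578, 0.5229) tvec=(0.1152, -0.0578, 0.4144)

Intrinsics K: fx=701.7, fy=666.1, cx=330.7, cy=255.6
Marker side s = 0.117 m; corners in marker frame (Z=0):
  M0 = (-0.0585, +0.0585, 0)
  M1 = (+0.0585, +0.0585, 0)
  M2 = (+0.0585, -0.0585, 0)
  M3 = (-0.0585, -0.0585, 0)
Detected image corners:
  c0 = (412.859121, 196.166757) px
  c1 = (536.290154, 285.551653) px
  c2 = (620.775618, 134.440943) px
  c3 = (513.756719, 23.811562) px
Planar DLT: solve 8×8 A·h = b for H (H[2,2]=1):
  H  [+1636.40223 -896.41967 +525.71062]
  H  [+1056.26177 +1342.10396 +162.66364]
  H  [+1.25246 -0.20987 +1.00000]
B = K⁻¹H; ‖b₁‖=2.413259, ‖b₂‖=2.413259; λ = 2/(‖b₁‖+‖b₂‖) = 0.414377, sign → tz>0 ⇒ λ=+0.414377
r₁ = λ·B[:,0] = (+0.72176,+0.45794,+0.51899); r₂ = λ·B[:,1] = (-0.48838,+0.86829,-0.08696)
r₃ = r₁×r₂ = (-0.49046,-0.19070,+0.85034); SVD([r₁ r₂ r₃]) → R = UVᵀ:
  R  [+0.72176 -0.48838 -0.49046]
  R  [+0.45794 +0.86829 -0.19070]
  R  [+0.51899 -0.08696 +0.85034]
t = (+0.11516, -0.05782, +0.41438) m
tr R = 2.440387; θ = arccos((tr R − 1)/2) = 0.766715 rad = 43.930°
axis k = ((R−Rᵀ)₃₂, (R−Rᵀ)₁₃, (R−Rᵀ)₂₁) / (2 sinθ) = (+0.074762, -0.727509, +0.682013)
rvec = θ·k = (+0.057322, -0.557792, +0.522910)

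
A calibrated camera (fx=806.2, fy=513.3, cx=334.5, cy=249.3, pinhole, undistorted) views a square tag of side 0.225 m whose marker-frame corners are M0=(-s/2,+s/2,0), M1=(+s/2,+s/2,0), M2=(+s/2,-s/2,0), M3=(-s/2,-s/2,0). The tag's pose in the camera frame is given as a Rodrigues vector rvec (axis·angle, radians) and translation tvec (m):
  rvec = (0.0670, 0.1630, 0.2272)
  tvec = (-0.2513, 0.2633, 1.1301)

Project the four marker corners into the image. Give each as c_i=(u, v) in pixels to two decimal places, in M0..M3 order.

c0=(66.87, 403.20) c1=(213.99, 431.54) c2=(247.86, 332.92) c3=(97.26, 307.10)

Intrinsics K: fx=806.2, fy=513.3, cx=334.5, cy=249.3
Marker side s = 0.225 m; corners in marker frame (Z=0):
  M0 = (-0.1125, +0.1125, 0)
  M1 = (+0.1125, +0.1125, 0)
  M2 = (+0.1125, -0.1125, 0)
  M3 = (-0.1125, -0.1125, 0)
rvec = (0.0670, 0.1630, 0.2272), |rvec| = θ = 0.28754 rad = 16.475°
Rodrigues: sinθ=0.28359, 1−cosθ=0.04105; R = I + sinθ·[k]× + (1−cosθ)·[k]×²:
    [+0.96117 -0.21866 +0.16832]
    [+0.22951 +0.97214 -0.04769]
    [-0.15320 +0.08447 +0.98458]
t = (-0.2513, 0.2633, 1.1301) m
M0: Pc = R·M0+t = (-0.38403, +0.34685, +1.15684); u = 806.2·(-0.38403)/1.15684 + 334.5 = 66.8688, v = 513.3·(+0.34685)/1.15684 + 249.3 = 403.1989
M1: Pc = R·M1+t = (-0.16777, +0.39848, +1.12237); u = 806.2·(-0.16777)/1.12237 + 334.5 = 213.9924, v = 513.3·(+0.39848)/1.12237 + 249.3 = 431.5418
M2: Pc = R·M2+t = (-0.11857, +0.17975, +1.10336); u = 806.2·(-0.11857)/1.10336 + 334.5 = 247.8646, v = 513.3·(+0.17975)/1.10336 + 249.3 = 332.9241
M3: Pc = R·M3+t = (-0.33483, +0.12812, +1.13783); u = 806.2·(-0.33483)/1.13783 + 334.5 = 97.2574, v = 513.3·(+0.12812)/1.13783 + 249.3 = 307.0954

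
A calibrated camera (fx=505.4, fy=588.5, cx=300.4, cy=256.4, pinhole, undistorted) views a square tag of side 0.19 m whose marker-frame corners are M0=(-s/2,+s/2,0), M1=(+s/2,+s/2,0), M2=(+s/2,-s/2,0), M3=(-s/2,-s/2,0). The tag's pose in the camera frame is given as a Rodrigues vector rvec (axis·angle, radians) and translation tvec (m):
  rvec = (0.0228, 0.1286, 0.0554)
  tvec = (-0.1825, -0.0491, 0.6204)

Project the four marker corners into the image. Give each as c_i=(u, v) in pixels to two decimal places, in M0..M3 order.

c0=(76.22, 293.79) c1=(223.00, 305.65) c2=(230.88, 121.81) c3=(82.63, 116.93)

Intrinsics K: fx=505.4, fy=588.5, cx=300.4, cy=256.4
Marker side s = 0.19 m; corners in marker frame (Z=0):
  M0 = (-0.0950, +0.0950, 0)
  M1 = (+0.0950, +0.0950, 0)
  M2 = (+0.0950, -0.0950, 0)
  M3 = (-0.0950, -0.0950, 0)
rvec = (0.0228, 0.1286, 0.0554), |rvec| = θ = 0.14187 rad = 8.129°
Rodrigues: sinθ=0.14139, 1−cosθ=0.01005; R = I + sinθ·[k]× + (1−cosθ)·[k]×²:
    [+0.99021 -0.05375 +0.12880]
    [+0.05668 +0.99821 -0.01917]
    [-0.12754 +0.02628 +0.99149]
t = (-0.1825, -0.0491, 0.6204) m
M0: Pc = R·M0+t = (-0.28168, +0.04035, +0.63501); u = 505.4·(-0.28168)/0.63501 + 300.4 = 76.2166, v = 588.5·(+0.04035)/0.63501 + 256.4 = 293.7902
M1: Pc = R·M1+t = (-0.09354, +0.05111, +0.61078); u = 505.4·(-0.09354)/0.61078 + 300.4 = 223.0021, v = 588.5·(+0.05111)/0.61078 + 256.4 = 305.6496
M2: Pc = R·M2+t = (-0.08332, -0.13855, +0.60579); u = 505.4·(-0.08332)/0.60579 + 300.4 = 230.8844, v = 588.5·(-0.13855)/0.60579 + 256.4 = 121.8082
M3: Pc = R·M3+t = (-0.27146, -0.14931, +0.63002); u = 505.4·(-0.27146)/0.63002 + 300.4 = 82.6324, v = 588.5·(-0.14931)/0.63002 + 256.4 = 116.9259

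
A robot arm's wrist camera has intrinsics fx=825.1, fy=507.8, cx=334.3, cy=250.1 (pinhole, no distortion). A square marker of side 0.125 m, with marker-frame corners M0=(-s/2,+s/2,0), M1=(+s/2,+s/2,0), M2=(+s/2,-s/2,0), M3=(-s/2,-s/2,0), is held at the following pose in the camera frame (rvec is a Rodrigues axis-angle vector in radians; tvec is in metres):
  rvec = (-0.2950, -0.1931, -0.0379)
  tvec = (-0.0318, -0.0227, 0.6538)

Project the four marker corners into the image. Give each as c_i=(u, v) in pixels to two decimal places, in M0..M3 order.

Intrinsics K: fx=825.1, fy=507.8, cx=334.3, cy=250.1
Marker side s = 0.125 m; corners in marker frame (Z=0):
  M0 = (-0.0625, +0.0625, 0)
  M1 = (+0.0625, +0.0625, 0)
  M2 = (+0.0625, -0.0625, 0)
  M3 = (-0.0625, -0.0625, 0)
rvec = (-0.2950, -0.1931, -0.0379), |rvec| = θ = 0.35461 rad = 20.318°
Rodrigues: sinθ=0.34723, 1−cosθ=0.06222; R = I + sinθ·[k]× + (1−cosθ)·[k]×²:
    [+0.98084 +0.06530 -0.18355]
    [-0.00893 +0.95623 +0.29248]
    [+0.19461 -0.28524 +0.93849]
t = (-0.0318, -0.0227, 0.6538) m
M0: Pc = R·M0+t = (-0.08902, +0.03762, +0.62381); u = 825.1·(-0.08902)/0.62381 + 334.3 = 216.5531, v = 507.8·(+0.03762)/0.62381 + 250.1 = 280.7257
M1: Pc = R·M1+t = (+0.03358, +0.03651, +0.64814); u = 825.1·(+0.03358)/0.64814 + 334.3 = 377.0530, v = 507.8·(+0.03651)/0.64814 + 250.1 = 278.7021
M2: Pc = R·M2+t = (+0.02542, -0.08302, +0.68379); u = 825.1·(+0.02542)/0.68379 + 334.3 = 364.9750, v = 507.8·(-0.08302)/0.68379 + 250.1 = 188.4456
M3: Pc = R·M3+t = (-0.09718, -0.08191, +0.65946); u = 825.1·(-0.09718)/0.65946 + 334.3 = 212.7072, v = 507.8·(-0.08191)/0.65946 + 250.1 = 187.0304

c0=(216.55, 280.73) c1=(377.05, 278.70) c2=(364.98, 188.45) c3=(212.71, 187.03)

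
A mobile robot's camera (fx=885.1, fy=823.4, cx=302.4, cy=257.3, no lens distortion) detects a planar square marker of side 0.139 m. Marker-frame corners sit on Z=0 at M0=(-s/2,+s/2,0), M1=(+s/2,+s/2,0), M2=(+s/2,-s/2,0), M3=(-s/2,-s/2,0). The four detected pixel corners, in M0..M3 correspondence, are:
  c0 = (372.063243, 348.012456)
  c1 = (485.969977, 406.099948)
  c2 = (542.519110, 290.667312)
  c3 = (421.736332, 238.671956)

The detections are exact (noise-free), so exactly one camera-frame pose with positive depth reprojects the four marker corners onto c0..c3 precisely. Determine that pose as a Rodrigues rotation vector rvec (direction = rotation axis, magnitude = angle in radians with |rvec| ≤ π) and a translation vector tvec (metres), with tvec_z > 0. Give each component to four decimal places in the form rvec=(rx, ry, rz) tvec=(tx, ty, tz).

Intrinsics K: fx=885.1, fy=823.4, cx=302.4, cy=257.3
Marker side s = 0.139 m; corners in marker frame (Z=0):
  M0 = (-0.0695, +0.0695, 0)
  M1 = (+0.0695, +0.0695, 0)
  M2 = (+0.0695, -0.0695, 0)
  M3 = (-0.0695, -0.0695, 0)
Detected image corners:
  c0 = (372.063243, 348.012456) px
  c1 = (485.969977, 406.099948) px
  c2 = (542.519110, 290.667312) px
  c3 = (421.736332, 238.671956) px
Planar DLT: solve 8×8 A·h = b for H (H[2,2]=1):
  H  [+621.44383 -289.87188 +453.21114]
  H  [+239.63613 +872.15476 +320.71250]
  H  [-0.48822 +0.20059 +1.00000]
B = K⁻¹H; ‖b₁‖=1.090941, ‖b₂‖=1.090941; λ = 2/(‖b₁‖+‖b₂‖) = 0.916640, sign → tz>0 ⇒ λ=+0.916640
r₁ = λ·B[:,0] = (+0.79649,+0.40662,-0.44752); r₂ = λ·B[:,1] = (-0.36302,+0.91346,+0.18387)
r₃ = r₁×r₂ = (+0.48355,+0.01601,+0.87517); SVD([r₁ r₂ r₃]) → R = UVᵀ:
  R  [+0.79649 -0.36302 +0.48355]
  R  [+0.40661 +0.91346 +0.01601]
  R  [-0.44752 +0.18387 +0.87517]
t = (+0.15619, +0.07059, +0.91664) m
tr R = 2.585113; θ = arccos((tr R − 1)/2) = 0.655806 rad = 37.575°
axis k = ((R−Rᵀ)₃₂, (R−Rᵀ)₁₃, (R−Rᵀ)₂₁) / (2 sinθ) = (+0.137635, +0.763428, +0.631058)
rvec = θ·k = (+0.090262, +0.500661, +0.413852)

rvec=(0.0903, 0.5007, 0.4139) tvec=(0.1562, 0.0706, 0.9166)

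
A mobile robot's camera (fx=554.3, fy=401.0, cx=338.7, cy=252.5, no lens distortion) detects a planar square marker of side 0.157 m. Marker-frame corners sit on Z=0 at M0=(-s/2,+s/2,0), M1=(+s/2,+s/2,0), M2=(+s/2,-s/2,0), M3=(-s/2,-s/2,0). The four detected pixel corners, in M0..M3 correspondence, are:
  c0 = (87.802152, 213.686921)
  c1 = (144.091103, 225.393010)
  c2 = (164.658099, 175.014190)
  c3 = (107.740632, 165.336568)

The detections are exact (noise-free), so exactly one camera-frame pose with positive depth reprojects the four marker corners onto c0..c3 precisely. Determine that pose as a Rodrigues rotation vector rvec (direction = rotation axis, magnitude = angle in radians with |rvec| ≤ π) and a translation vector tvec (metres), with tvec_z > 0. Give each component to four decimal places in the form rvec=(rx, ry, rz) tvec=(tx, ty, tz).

Intrinsics K: fx=554.3, fy=401.0, cx=338.7, cy=252.5
Marker side s = 0.157 m; corners in marker frame (Z=0):
  M0 = (-0.0785, +0.0785, 0)
  M1 = (+0.0785, +0.0785, 0)
  M2 = (+0.0785, -0.0785, 0)
  M3 = (-0.0785, -0.0785, 0)
Detected image corners:
  c0 = (87.802152, 213.686921) px
  c1 = (144.091103, 225.393010) px
  c2 = (164.658099, 175.014190) px
  c3 = (107.740632, 165.336568) px
Planar DLT: solve 8×8 A·h = b for H (H[2,2]=1):
  H  [+328.11720 -131.63992 +125.51867]
  H  [+17.98801 +310.14846 +194.70855]
  H  [-0.25712 -0.02127 +1.00000]
B = K⁻¹H; ‖b₁‖=0.818507, ‖b₂‖=0.818507; λ = 2/(‖b₁‖+‖b₂‖) = 1.221736, sign → tz>0 ⇒ λ=+1.221736
r₁ = λ·B[:,0] = (+0.91515,+0.25261,-0.31414); r₂ = λ·B[:,1] = (-0.27427,+0.96130,-0.02599)
r₃ = r₁×r₂ = (+0.29541,+0.10994,+0.94902); SVD([r₁ r₂ r₃]) → R = UVᵀ:
  R  [+0.91515 -0.27427 +0.29541]
  R  [+0.25261 +0.96130 +0.10994]
  R  [-0.31414 -0.02599 +0.94902]
t = (-0.46987, -0.17607, +1.22174) m
tr R = 2.825479; θ = arccos((tr R − 1)/2) = 0.420856 rad = 24.113°
axis k = ((R−Rᵀ)₃₂, (R−Rᵀ)₁₃, (R−Rᵀ)₂₁) / (2 sinθ) = (-0.166363, +0.746006, +0.644824)
rvec = θ·k = (-0.070015, +0.313961, +0.271378)

rvec=(-0.0700, 0.3140, 0.2714) tvec=(-0.4699, -0.1761, 1.2217)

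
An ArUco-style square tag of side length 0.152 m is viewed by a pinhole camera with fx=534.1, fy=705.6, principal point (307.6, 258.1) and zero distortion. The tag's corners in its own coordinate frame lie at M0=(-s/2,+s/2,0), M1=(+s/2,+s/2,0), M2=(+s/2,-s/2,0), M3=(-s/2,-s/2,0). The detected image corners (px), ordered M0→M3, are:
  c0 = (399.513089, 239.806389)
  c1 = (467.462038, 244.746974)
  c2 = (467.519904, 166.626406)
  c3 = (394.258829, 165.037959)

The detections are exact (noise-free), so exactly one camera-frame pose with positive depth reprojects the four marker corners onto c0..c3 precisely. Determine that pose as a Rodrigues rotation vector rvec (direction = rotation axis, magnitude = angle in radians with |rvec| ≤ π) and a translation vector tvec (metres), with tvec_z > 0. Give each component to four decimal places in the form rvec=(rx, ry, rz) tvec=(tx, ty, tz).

Intrinsics K: fx=534.1, fy=705.6, cx=307.6, cy=258.1
Marker side s = 0.152 m; corners in marker frame (Z=0):
  M0 = (-0.0760, +0.0760, 0)
  M1 = (+0.0760, +0.0760, 0)
  M2 = (+0.0760, -0.0760, 0)
  M3 = (-0.0760, -0.0760, 0)
Detected image corners:
  c0 = (399.513089, 239.806389) px
  c1 = (467.462038, 244.746974) px
  c2 = (467.519904, 166.626406) px
  c3 = (394.258829, 165.037959) px
Planar DLT: solve 8×8 A·h = b for H (H[2,2]=1):
  H  [+329.80555 +236.36280 +431.40642]
  H  [-41.37911 +605.99635 +205.48698]
  H  [-0.31012 +0.50639 +1.00000]
B = K⁻¹H; ‖b₁‖=0.856125, ‖b₂‖=0.856125; λ = 2/(‖b₁‖+‖b₂‖) = 1.168054, sign → tz>0 ⇒ λ=+1.168054
r₁ = λ·B[:,0] = (+0.92989,+0.06400,-0.36223); r₂ = λ·B[:,1] = (+0.17626,+0.78681,+0.59150)
r₃ = r₁×r₂ = (+0.32286,-0.61387,+0.72036); SVD([r₁ r₂ r₃]) → R = UVᵀ:
  R  [+0.92989 +0.17626 +0.32286]
  R  [+0.06400 +0.78681 -0.61387]
  R  [-0.36223 +0.59150 +0.72036]
t = (+0.27076, -0.08710, +1.16805) m
tr R = 2.437057; θ = arccos((tr R − 1)/2) = 0.769112 rad = 44.067°
axis k = ((R−Rᵀ)₃₂, (R−Rᵀ)₁₃, (R−Rᵀ)₂₁) / (2 sinθ) = (+0.866550, +0.492522, -0.080704)
rvec = θ·k = (+0.666474, +0.378805, -0.062071)

rvec=(0.6665, 0.3788, -0.0621) tvec=(0.2708, -0.0871, 1.1681)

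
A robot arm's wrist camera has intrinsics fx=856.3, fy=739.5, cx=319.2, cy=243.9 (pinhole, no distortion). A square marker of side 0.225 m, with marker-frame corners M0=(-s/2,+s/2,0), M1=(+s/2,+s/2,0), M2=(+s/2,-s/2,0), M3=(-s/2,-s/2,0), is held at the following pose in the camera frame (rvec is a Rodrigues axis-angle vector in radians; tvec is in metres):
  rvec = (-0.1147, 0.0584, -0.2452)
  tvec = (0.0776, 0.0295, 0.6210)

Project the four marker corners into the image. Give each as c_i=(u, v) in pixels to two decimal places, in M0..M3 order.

c0=(312.92, 443.77) c1=(622.48, 379.27) c2=(536.38, 118.80) c3=(241.25, 184.58)

Intrinsics K: fx=856.3, fy=739.5, cx=319.2, cy=243.9
Marker side s = 0.225 m; corners in marker frame (Z=0):
  M0 = (-0.1125, +0.1125, 0)
  M1 = (+0.1125, +0.1125, 0)
  M2 = (+0.1125, -0.1125, 0)
  M3 = (-0.1125, -0.1125, 0)
rvec = (-0.1147, 0.0584, -0.2452), |rvec| = θ = 0.27693 rad = 15.867°
Rodrigues: sinθ=0.27340, 1−cosθ=0.03810; R = I + sinθ·[k]× + (1−cosθ)·[k]×²:
    [+0.96844 +0.23875 +0.07163]
    [-0.24541 +0.96359 +0.10613]
    [-0.04368 -0.12035 +0.99177]
t = (0.0776, 0.0295, 0.6210) m
M0: Pc = R·M0+t = (-0.00449, +0.16551, +0.61237); u = 856.3·(-0.00449)/0.61237 + 319.2 = 312.9220, v = 739.5·(+0.16551)/0.61237 + 243.9 = 443.7719
M1: Pc = R·M1+t = (+0.21341, +0.11030, +0.60255); u = 856.3·(+0.21341)/0.60255 + 319.2 = 622.4825, v = 739.5·(+0.11030)/0.60255 + 243.9 = 379.2657
M2: Pc = R·M2+t = (+0.15969, -0.10651, +0.62963); u = 856.3·(+0.15969)/0.62963 + 319.2 = 536.3803, v = 739.5·(-0.10651)/0.62963 + 243.9 = 118.8002
M3: Pc = R·M3+t = (-0.05821, -0.05130, +0.63945); u = 856.3·(-0.05821)/0.63945 + 319.2 = 241.2525, v = 739.5·(-0.05130)/0.63945 + 243.9 = 184.5783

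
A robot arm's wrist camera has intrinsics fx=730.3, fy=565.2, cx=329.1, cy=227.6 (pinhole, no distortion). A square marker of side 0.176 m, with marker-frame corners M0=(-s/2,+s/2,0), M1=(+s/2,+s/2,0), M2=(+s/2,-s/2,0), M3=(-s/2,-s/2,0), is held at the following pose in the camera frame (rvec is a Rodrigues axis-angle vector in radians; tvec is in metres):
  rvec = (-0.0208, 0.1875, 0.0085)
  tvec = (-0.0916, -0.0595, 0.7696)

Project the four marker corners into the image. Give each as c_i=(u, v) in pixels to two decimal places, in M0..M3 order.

Intrinsics K: fx=730.3, fy=565.2, cx=329.1, cy=227.6
Marker side s = 0.176 m; corners in marker frame (Z=0):
  M0 = (-0.0880, +0.0880, 0)
  M1 = (+0.0880, +0.0880, 0)
  M2 = (+0.0880, -0.0880, 0)
  M3 = (-0.0880, -0.0880, 0)
rvec = (-0.0208, 0.1875, 0.0085), |rvec| = θ = 0.18884 rad = 10.820°
Rodrigues: sinθ=0.18772, 1−cosθ=0.01778; R = I + sinθ·[k]× + (1−cosθ)·[k]×²:
    [+0.98244 -0.01039 +0.18630]
    [+0.00651 +0.99975 +0.02147]
    [-0.18648 -0.01988 +0.98226]
t = (-0.0916, -0.0595, 0.7696) m
M0: Pc = R·M0+t = (-0.17897, +0.02791, +0.78426); u = 730.3·(-0.17897)/0.78426 + 329.1 = 162.4446, v = 565.2·(+0.02791)/0.78426 + 227.6 = 247.7108
M1: Pc = R·M1+t = (-0.00606, +0.02905, +0.75144); u = 730.3·(-0.00606)/0.75144 + 329.1 = 323.2104, v = 565.2·(+0.02905)/0.75144 + 227.6 = 249.4504
M2: Pc = R·M2+t = (-0.00423, -0.14691, +0.75494); u = 730.3·(-0.00423)/0.75494 + 329.1 = 325.0073, v = 565.2·(-0.14691)/0.75494 + 227.6 = 117.6165
M3: Pc = R·M3+t = (-0.17714, -0.14805, +0.78776); u = 730.3·(-0.17714)/0.78776 + 329.1 = 164.8808, v = 565.2·(-0.14805)/0.78776 + 227.6 = 121.3772

c0=(162.44, 247.71) c1=(323.21, 249.45) c2=(325.01, 117.62) c3=(164.88, 121.38)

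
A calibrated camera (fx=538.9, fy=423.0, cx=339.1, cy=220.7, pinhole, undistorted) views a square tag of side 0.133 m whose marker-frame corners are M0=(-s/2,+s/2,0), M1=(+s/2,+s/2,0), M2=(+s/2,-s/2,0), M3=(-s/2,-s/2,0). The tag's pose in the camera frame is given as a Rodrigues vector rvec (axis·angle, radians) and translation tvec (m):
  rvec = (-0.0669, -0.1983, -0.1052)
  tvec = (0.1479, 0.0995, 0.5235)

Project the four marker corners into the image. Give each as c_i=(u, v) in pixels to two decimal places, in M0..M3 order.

Intrinsics K: fx=538.9, fy=423.0, cx=339.1, cy=220.7
Marker side s = 0.133 m; corners in marker frame (Z=0):
  M0 = (-0.0665, +0.0665, 0)
  M1 = (+0.0665, +0.0665, 0)
  M2 = (+0.0665, -0.0665, 0)
  M3 = (-0.0665, -0.0665, 0)
rvec = (-0.0669, -0.1983, -0.1052), |rvec| = θ = 0.23423 rad = 13.421°
Rodrigues: sinθ=0.23210, 1−cosθ=0.02731; R = I + sinθ·[k]× + (1−cosθ)·[k]×²:
    [+0.97492 +0.11084 -0.19299]
    [-0.09764 +0.99226 +0.07667]
    [+0.19999 -0.05591 +0.97820]
t = (0.1479, 0.0995, 0.5235) m
M0: Pc = R·M0+t = (+0.09044, +0.17198, +0.50648); u = 538.9·(+0.09044)/0.50648 + 339.1 = 435.3275, v = 423.0·(+0.17198)/0.50648 + 220.7 = 364.3316
M1: Pc = R·M1+t = (+0.22010, +0.15899, +0.53308); u = 538.9·(+0.22010)/0.53308 + 339.1 = 561.6055, v = 423.0·(+0.15899)/0.53308 + 220.7 = 346.8605
M2: Pc = R·M2+t = (+0.20536, +0.02702, +0.54052); u = 538.9·(+0.20536)/0.54052 + 339.1 = 543.8466, v = 423.0·(+0.02702)/0.54052 + 220.7 = 241.8466
M3: Pc = R·M3+t = (+0.07570, +0.04001, +0.51392); u = 538.9·(+0.07570)/0.51392 + 339.1 = 418.4764, v = 423.0·(+0.04001)/0.51392 + 220.7 = 253.6296

c0=(435.33, 364.33) c1=(561.61, 346.86) c2=(543.85, 241.85) c3=(418.48, 253.63)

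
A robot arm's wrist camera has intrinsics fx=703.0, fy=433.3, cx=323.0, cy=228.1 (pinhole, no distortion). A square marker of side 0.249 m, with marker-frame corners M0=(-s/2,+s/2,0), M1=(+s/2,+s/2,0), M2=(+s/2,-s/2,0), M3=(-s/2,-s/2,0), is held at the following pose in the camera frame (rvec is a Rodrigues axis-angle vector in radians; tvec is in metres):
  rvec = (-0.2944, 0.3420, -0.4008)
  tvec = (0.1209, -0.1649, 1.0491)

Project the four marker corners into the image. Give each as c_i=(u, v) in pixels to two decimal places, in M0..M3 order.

Intrinsics K: fx=703.0, fy=433.3, cx=323.0, cy=228.1
Marker side s = 0.249 m; corners in marker frame (Z=0):
  M0 = (-0.1245, +0.1245, 0)
  M1 = (+0.1245, +0.1245, 0)
  M2 = (+0.1245, -0.1245, 0)
  M3 = (-0.1245, -0.1245, 0)
rvec = (-0.2944, 0.3420, -0.4008), |rvec| = θ = 0.60355 rad = 34.581°
Rodrigues: sinθ=0.56757, 1−cosθ=0.17668; R = I + sinθ·[k]× + (1−cosθ)·[k]×²:
    [+0.86536 +0.32807 +0.37884]
    [-0.42574 +0.88005 +0.21037]
    [-0.26438 -0.34333 +0.90124]
t = (0.1209, -0.1649, 1.0491) m
M0: Pc = R·M0+t = (+0.05401, -0.00233, +1.03927); u = 703.0·(+0.05401)/1.03927 + 323.0 = 359.5328, v = 433.3·(-0.00233)/1.03927 + 228.1 = 227.1290
M1: Pc = R·M1+t = (+0.26948, -0.10834, +0.97344); u = 703.0·(+0.26948)/0.97344 + 323.0 = 517.6152, v = 433.3·(-0.10834)/0.97344 + 228.1 = 179.8764
M2: Pc = R·M2+t = (+0.18779, -0.32747, +1.05893); u = 703.0·(+0.18779)/1.05893 + 323.0 = 447.6712, v = 433.3·(-0.32747)/1.05893 + 228.1 = 94.1031
M3: Pc = R·M3+t = (-0.02768, -0.22146, +1.12476); u = 703.0·(-0.02768)/1.12476 + 323.0 = 305.6978, v = 433.3·(-0.22146)/1.12476 + 228.1 = 142.7845

c0=(359.53, 227.13) c1=(517.62, 179.88) c2=(447.67, 94.10) c3=(305.70, 142.78)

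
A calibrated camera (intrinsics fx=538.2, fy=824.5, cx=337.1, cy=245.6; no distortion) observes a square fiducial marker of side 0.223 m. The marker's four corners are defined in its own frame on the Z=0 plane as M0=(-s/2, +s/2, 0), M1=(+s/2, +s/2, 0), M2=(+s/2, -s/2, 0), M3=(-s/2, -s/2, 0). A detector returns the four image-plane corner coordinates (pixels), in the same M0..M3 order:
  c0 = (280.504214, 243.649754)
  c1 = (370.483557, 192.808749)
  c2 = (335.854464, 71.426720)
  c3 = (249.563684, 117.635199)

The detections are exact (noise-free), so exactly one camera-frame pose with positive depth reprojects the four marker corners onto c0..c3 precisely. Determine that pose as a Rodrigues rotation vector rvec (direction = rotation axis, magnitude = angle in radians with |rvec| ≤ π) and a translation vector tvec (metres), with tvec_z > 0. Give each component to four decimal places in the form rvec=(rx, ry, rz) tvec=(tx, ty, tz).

Intrinsics K: fx=538.2, fy=824.5, cx=337.1, cy=245.6
Marker side s = 0.223 m; corners in marker frame (Z=0):
  M0 = (-0.1115, +0.1115, 0)
  M1 = (+0.1115, +0.1115, 0)
  M2 = (+0.1115, -0.1115, 0)
  M3 = (-0.1115, -0.1115, 0)
Detected image corners:
  c0 = (280.504214, 243.649754) px
  c1 = (370.483557, 192.808749) px
  c2 = (335.854464, 71.426720) px
  c3 = (249.563684, 117.635199) px
Planar DLT: solve 8×8 A·h = b for H (H[2,2]=1):
  H  [+420.46425 +79.61908 +309.10691]
  H  [-204.47584 +520.46925 +154.65208]
  H  [+0.08231 -0.21829 +1.00000]
B = K⁻¹H; ‖b₁‖=0.783254, ‖b₂‖=0.783254; λ = 2/(‖b₁‖+‖b₂‖) = 1.276726, sign → tz>0 ⇒ λ=+1.276726
r₁ = λ·B[:,0] = (+0.93161,-0.34793,+0.10508); r₂ = λ·B[:,1] = (+0.36343,+0.88896,-0.27870)
r₃ = r₁×r₂ = (+0.00355,+0.29783,+0.95461); SVD([r₁ r₂ r₃]) → R = UVᵀ:
  R  [+0.93161 +0.36343 +0.00355]
  R  [-0.34793 +0.88896 +0.29783]
  R  [+0.10508 -0.27870 +0.95461]
t = (-0.06641, -0.14083, +1.27673) m
tr R = 2.775182; θ = arccos((tr R − 1)/2) = 0.478708 rad = 27.428°
axis k = ((R−Rᵀ)₃₂, (R−Rᵀ)₁₃, (R−Rᵀ)₂₁) / (2 sinθ) = (-0.625798, -0.110207, -0.772160)
rvec = θ·k = (-0.299574, -0.052757, -0.369639)

rvec=(-0.2996, -0.0528, -0.3696) tvec=(-0.0664, -0.1408, 1.2767)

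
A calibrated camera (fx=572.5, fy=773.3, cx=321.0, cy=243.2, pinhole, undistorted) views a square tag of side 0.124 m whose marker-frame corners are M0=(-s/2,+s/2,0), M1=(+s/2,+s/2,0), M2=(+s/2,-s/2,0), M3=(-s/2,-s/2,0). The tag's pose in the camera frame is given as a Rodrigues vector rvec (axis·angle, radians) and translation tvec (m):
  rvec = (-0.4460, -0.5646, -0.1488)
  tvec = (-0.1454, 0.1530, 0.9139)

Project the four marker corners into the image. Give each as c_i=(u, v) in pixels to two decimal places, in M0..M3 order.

c0=(199.84, 432.10) c1=(272.96, 416.65) c2=(256.48, 320.16) c3=(185.81, 327.58)

Intrinsics K: fx=572.5, fy=773.3, cx=321.0, cy=243.2
Marker side s = 0.124 m; corners in marker frame (Z=0):
  M0 = (-0.0620, +0.0620, 0)
  M1 = (+0.0620, +0.0620, 0)
  M2 = (+0.0620, -0.0620, 0)
  M3 = (-0.0620, -0.0620, 0)
rvec = (-0.4460, -0.5646, -0.1488), |rvec| = θ = 0.73473 rad = 42.097°
Rodrigues: sinθ=0.67039, 1−cosθ=0.25799; R = I + sinθ·[k]× + (1−cosθ)·[k]×²:
    [+0.83707 +0.25611 -0.48344]
    [-0.01543 +0.89435 +0.44709]
    [+0.54687 -0.36679 +0.75259]
t = (-0.1454, 0.1530, 0.9139) m
M0: Pc = R·M0+t = (-0.18142, +0.20941, +0.85725); u = 572.5·(-0.18142)/0.85725 + 321.0 = 199.8423, v = 773.3·(+0.20941)/0.85725 + 243.2 = 432.0987
M1: Pc = R·M1+t = (-0.07762, +0.20749, +0.92506); u = 572.5·(-0.07762)/0.92506 + 321.0 = 272.9614, v = 773.3·(+0.20749)/0.92506 + 243.2 = 416.6524
M2: Pc = R·M2+t = (-0.10938, +0.09659, +0.97055); u = 572.5·(-0.10938)/0.97055 + 321.0 = 256.4794, v = 773.3·(+0.09659)/0.97055 + 243.2 = 320.1626
M3: Pc = R·M3+t = (-0.21318, +0.09851, +0.90274); u = 572.5·(-0.21318)/0.90274 + 321.0 = 185.8062, v = 773.3·(+0.09851)/0.90274 + 243.2 = 327.5825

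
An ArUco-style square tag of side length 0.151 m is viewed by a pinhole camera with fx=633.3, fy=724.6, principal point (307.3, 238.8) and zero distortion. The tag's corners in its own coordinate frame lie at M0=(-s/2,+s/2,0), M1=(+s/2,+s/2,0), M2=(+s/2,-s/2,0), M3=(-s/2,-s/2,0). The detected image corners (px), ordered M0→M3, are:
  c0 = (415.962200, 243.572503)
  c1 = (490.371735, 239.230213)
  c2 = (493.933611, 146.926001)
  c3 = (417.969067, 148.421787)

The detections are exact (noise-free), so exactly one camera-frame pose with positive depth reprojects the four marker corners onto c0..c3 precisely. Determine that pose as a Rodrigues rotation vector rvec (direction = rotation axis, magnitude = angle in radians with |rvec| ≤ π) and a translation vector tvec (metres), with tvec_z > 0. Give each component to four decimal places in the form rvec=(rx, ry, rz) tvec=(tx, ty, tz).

Intrinsics K: fx=633.3, fy=724.6, cx=307.3, cy=238.8
Marker side s = 0.151 m; corners in marker frame (Z=0):
  M0 = (-0.0755, +0.0755, 0)
  M1 = (+0.0755, +0.0755, 0)
  M2 = (+0.0755, -0.0755, 0)
  M3 = (-0.0755, -0.0755, 0)
Detected image corners:
  c0 = (415.962200, 243.572503) px
  c1 = (490.371735, 239.230213) px
  c2 = (493.933611, 146.926001) px
  c3 = (417.969067, 148.421787) px
Planar DLT: solve 8×8 A·h = b for H (H[2,2]=1):
  H  [+591.34162 +47.20115 +455.12759]
  H  [+20.56826 +648.69180 +195.02653]
  H  [+0.20563 +0.14458 +1.00000]
B = K⁻¹H; ‖b₁‖=0.859847, ‖b₂‖=0.859847; λ = 2/(‖b₁‖+‖b₂‖) = 1.162998, sign → tz>0 ⇒ λ=+1.162998
r₁ = λ·B[:,0] = (+0.96990,-0.04580,+0.23915); r₂ = λ·B[:,1] = (+0.00509,+0.98575,+0.16815)
r₃ = r₁×r₂ = (-0.24344,-0.16187,+0.95631); SVD([r₁ r₂ r₃]) → R = UVᵀ:
  R  [+0.96990 +0.00509 -0.24344]
  R  [-0.04580 +0.98575 -0.16187]
  R  [+0.23915 +0.16815 +0.95631]
t = (+0.27147, -0.07026, +1.16300) m
tr R = 2.911965; θ = arccos((tr R − 1)/2) = 0.297806 rad = 17.063°
axis k = ((R−Rᵀ)₃₂, (R−Rᵀ)₁₃, (R−Rᵀ)₂₁) / (2 sinθ) = (+0.562356, -0.822335, -0.086718)
rvec = θ·k = (+0.167473, -0.244896, -0.025825)

rvec=(0.1675, -0.2449, -0.0258) tvec=(0.2715, -0.0703, 1.1630)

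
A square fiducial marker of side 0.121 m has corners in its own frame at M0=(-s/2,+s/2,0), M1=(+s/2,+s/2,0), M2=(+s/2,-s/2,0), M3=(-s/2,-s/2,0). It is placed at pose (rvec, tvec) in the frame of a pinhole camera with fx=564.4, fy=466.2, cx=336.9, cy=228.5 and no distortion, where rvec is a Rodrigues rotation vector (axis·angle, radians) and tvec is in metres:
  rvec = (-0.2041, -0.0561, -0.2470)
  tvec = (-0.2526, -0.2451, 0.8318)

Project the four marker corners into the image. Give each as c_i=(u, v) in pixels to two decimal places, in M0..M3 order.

Intrinsics K: fx=564.4, fy=466.2, cx=336.9, cy=228.5
Marker side s = 0.121 m; corners in marker frame (Z=0):
  M0 = (-0.0605, +0.0605, 0)
  M1 = (+0.0605, +0.0605, 0)
  M2 = (+0.0605, -0.0605, 0)
  M3 = (-0.0605, -0.0605, 0)
rvec = (-0.2041, -0.0561, -0.2470), |rvec| = θ = 0.32529 rad = 18.638°
Rodrigues: sinθ=0.31958, 1−cosθ=0.05244; R = I + sinθ·[k]× + (1−cosθ)·[k]×²:
    [+0.96820 +0.24834 -0.03013]
    [-0.23699 +0.94912 +0.20739]
    [+0.08010 -0.19365 +0.97779]
t = (-0.2526, -0.2451, 0.8318) m
M0: Pc = R·M0+t = (-0.29615, -0.17334, +0.81524); u = 564.4·(-0.29615)/0.81524 + 336.9 = 131.8703, v = 466.2·(-0.17334)/0.81524 + 228.5 = 129.3740
M1: Pc = R·M1+t = (-0.17900, -0.20202, +0.82493); u = 564.4·(-0.17900)/0.82493 + 336.9 = 214.4326, v = 466.2·(-0.20202)/0.82493 + 228.5 = 114.3327
M2: Pc = R·M2+t = (-0.20905, -0.31686, +0.84836); u = 564.4·(-0.20905)/0.84836 + 336.9 = 197.8239, v = 466.2·(-0.31686)/0.84836 + 228.5 = 54.3762
M3: Pc = R·M3+t = (-0.32620, -0.28818, +0.83867); u = 564.4·(-0.32620)/0.83867 + 336.9 = 117.3764, v = 466.2·(-0.28818)/0.83867 + 228.5 = 68.3044

c0=(131.87, 129.37) c1=(214.43, 114.33) c2=(197.82, 54.38) c3=(117.38, 68.30)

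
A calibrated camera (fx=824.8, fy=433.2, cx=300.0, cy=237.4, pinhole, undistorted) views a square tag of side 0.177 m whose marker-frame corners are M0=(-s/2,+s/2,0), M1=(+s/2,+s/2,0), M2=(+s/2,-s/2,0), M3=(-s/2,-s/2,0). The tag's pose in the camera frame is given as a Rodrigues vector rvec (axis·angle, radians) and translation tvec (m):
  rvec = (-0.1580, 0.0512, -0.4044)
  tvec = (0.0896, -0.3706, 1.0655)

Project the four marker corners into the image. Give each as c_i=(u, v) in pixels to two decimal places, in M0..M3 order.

Intrinsics K: fx=824.8, fy=433.2, cx=300.0, cy=237.4
Marker side s = 0.177 m; corners in marker frame (Z=0):
  M0 = (-0.0885, +0.0885, 0)
  M1 = (+0.0885, +0.0885, 0)
  M2 = (+0.0885, -0.0885, 0)
  M3 = (-0.0885, -0.0885, 0)
rvec = (-0.1580, 0.0512, -0.4044), |rvec| = θ = 0.43718 rad = 25.048°
Rodrigues: sinθ=0.42338, 1−cosθ=0.09405; R = I + sinθ·[k]× + (1−cosθ)·[k]×²:
    [+0.91823 +0.38766 +0.08103]
    [-0.39562 +0.90724 +0.14283]
    [-0.01814 -0.16320 +0.98643]
t = (0.0896, -0.3706, 1.0655) m
M0: Pc = R·M0+t = (+0.04264, -0.25530, +1.05266); u = 824.8·(+0.04264)/1.05266 + 300.0 = 333.4133, v = 433.2·(-0.25530)/1.05266 + 237.4 = 132.3382
M1: Pc = R·M1+t = (+0.20517, -0.32532, +1.04945); u = 824.8·(+0.20517)/1.04945 + 300.0 = 461.2516, v = 433.2·(-0.32532)/1.04945 + 237.4 = 103.1113
M2: Pc = R·M2+t = (+0.13656, -0.48590, +1.07834); u = 824.8·(+0.13656)/1.07834 + 300.0 = 404.4489, v = 433.2·(-0.48590)/1.07834 + 237.4 = 42.1984
M3: Pc = R·M3+t = (-0.02597, -0.41588, +1.08155); u = 824.8·(-0.02597)/1.08155 + 300.0 = 280.1938, v = 433.2·(-0.41588)/1.08155 + 237.4 = 70.8256

c0=(333.41, 132.34) c1=(461.25, 103.11) c2=(404.45, 42.20) c3=(280.19, 70.83)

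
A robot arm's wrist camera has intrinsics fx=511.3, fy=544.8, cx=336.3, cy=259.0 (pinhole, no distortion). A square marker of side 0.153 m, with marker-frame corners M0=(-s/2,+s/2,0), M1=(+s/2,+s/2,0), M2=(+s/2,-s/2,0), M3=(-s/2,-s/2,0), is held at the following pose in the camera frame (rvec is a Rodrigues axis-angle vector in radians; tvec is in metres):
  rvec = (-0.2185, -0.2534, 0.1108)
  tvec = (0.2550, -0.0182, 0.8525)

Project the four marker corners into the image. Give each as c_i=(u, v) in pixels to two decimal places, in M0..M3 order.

Intrinsics K: fx=511.3, fy=544.8, cx=336.3, cy=259.0
Marker side s = 0.153 m; corners in marker frame (Z=0):
  M0 = (-0.0765, +0.0765, 0)
  M1 = (+0.0765, +0.0765, 0)
  M2 = (+0.0765, -0.0765, 0)
  M3 = (-0.0765, -0.0765, 0)
rvec = (-0.2185, -0.2534, 0.1108), |rvec| = θ = 0.35246 rad = 20.195°
Rodrigues: sinθ=0.34521, 1−cosθ=0.06147; R = I + sinθ·[k]× + (1−cosθ)·[k]×²:
    [+0.96215 -0.08112 -0.26017]
    [+0.13592 +0.97030 +0.20011]
    [+0.23621 -0.22790 +0.94460]
t = (0.2550, -0.0182, 0.8525) m
M0: Pc = R·M0+t = (+0.17519, +0.04563, +0.81700); u = 511.3·(+0.17519)/0.81700 + 336.3 = 445.9388, v = 544.8·(+0.04563)/0.81700 + 259.0 = 289.4277
M1: Pc = R·M1+t = (+0.32240, +0.06643, +0.85314); u = 511.3·(+0.32240)/0.85314 + 336.3 = 529.5195, v = 544.8·(+0.06643)/0.85314 + 259.0 = 301.4185
M2: Pc = R·M2+t = (+0.33481, -0.08203, +0.88800); u = 511.3·(+0.33481)/0.88800 + 336.3 = 529.0790, v = 544.8·(-0.08203)/0.88800 + 259.0 = 208.6736
M3: Pc = R·M3+t = (+0.18760, -0.10283, +0.85186); u = 511.3·(+0.18760)/0.85186 + 336.3 = 448.9007, v = 544.8·(-0.10283)/0.85186 + 259.0 = 193.2390

c0=(445.94, 289.43) c1=(529.52, 301.42) c2=(529.08, 208.67) c3=(448.90, 193.24)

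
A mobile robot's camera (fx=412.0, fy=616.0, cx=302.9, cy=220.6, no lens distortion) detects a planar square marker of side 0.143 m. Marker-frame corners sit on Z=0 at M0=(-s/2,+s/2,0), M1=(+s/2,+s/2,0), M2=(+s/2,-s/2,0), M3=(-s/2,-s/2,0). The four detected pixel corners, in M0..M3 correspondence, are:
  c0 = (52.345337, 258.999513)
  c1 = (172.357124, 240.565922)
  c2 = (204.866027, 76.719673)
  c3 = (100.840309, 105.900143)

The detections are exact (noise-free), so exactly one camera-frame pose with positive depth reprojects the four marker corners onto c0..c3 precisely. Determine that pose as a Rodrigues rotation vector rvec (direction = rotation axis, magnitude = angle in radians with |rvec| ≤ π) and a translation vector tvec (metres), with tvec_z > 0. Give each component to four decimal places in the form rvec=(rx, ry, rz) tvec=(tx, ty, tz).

Intrinsics K: fx=412.0, fy=616.0, cx=302.9, cy=220.6
Marker side s = 0.143 m; corners in marker frame (Z=0):
  M0 = (-0.0715, +0.0715, 0)
  M1 = (+0.0715, +0.0715, 0)
  M2 = (+0.0715, -0.0715, 0)
  M3 = (-0.0715, -0.0715, 0)
Detected image corners:
  c0 = (52.345337, 258.999513) px
  c1 = (172.357124, 240.565922) px
  c2 = (204.866027, 76.719673) px
  c3 = (100.840309, 105.900143) px
Planar DLT: solve 8×8 A·h = b for H (H[2,2]=1):
  H  [+690.88783 -449.84364 +131.74962]
  H  [-282.36641 +895.53103 +164.10222]
  H  [-0.66000 -1.23660 +1.00000]
B = K⁻¹H; ‖b₁‖=2.271512, ‖b₂‖=2.271512; λ = 2/(‖b₁‖+‖b₂‖) = 0.440235, sign → tz>0 ⇒ λ=+0.440235
r₁ = λ·B[:,0] = (+0.95185,-0.09774,-0.29056); r₂ = λ·B[:,1] = (-0.08044,+0.83496,-0.54439)
r₃ = r₁×r₂ = (+0.29582,+0.54155,+0.78690); SVD([r₁ r₂ r₃]) → R = UVᵀ:
  R  [+0.95185 -0.08044 +0.29582]
  R  [-0.09774 +0.83496 +0.54155]
  R  [-0.29056 -0.54439 +0.78690]
t = (-0.18288, -0.04038, +0.44024) m
tr R = 2.573716; θ = arccos((tr R − 1)/2) = 0.665095 rad = 38.107°
axis k = ((R−Rᵀ)₃₂, (R−Rᵀ)₁₃, (R−Rᵀ)₂₁) / (2 sinθ) = (-0.879832, +0.475078, -0.014023)
rvec = θ·k = (-0.585172, +0.315972, -0.009326)

rvec=(-0.5852, 0.3160, -0.0093) tvec=(-0.1829, -0.0404, 0.4402)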